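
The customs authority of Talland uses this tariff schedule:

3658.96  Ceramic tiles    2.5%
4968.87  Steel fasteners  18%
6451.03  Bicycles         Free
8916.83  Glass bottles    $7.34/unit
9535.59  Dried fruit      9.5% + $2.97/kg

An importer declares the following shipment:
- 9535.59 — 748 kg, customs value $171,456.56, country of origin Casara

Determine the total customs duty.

Line 1 (9535.59, Casara, 748 kg, $171,456.56):
Base rate for 9535.59 is 9.5% + $2.97/kg.
Duty = $171,456.56 × 9.5% + 748 × $2.97 = $18,509.93.

$18,509.93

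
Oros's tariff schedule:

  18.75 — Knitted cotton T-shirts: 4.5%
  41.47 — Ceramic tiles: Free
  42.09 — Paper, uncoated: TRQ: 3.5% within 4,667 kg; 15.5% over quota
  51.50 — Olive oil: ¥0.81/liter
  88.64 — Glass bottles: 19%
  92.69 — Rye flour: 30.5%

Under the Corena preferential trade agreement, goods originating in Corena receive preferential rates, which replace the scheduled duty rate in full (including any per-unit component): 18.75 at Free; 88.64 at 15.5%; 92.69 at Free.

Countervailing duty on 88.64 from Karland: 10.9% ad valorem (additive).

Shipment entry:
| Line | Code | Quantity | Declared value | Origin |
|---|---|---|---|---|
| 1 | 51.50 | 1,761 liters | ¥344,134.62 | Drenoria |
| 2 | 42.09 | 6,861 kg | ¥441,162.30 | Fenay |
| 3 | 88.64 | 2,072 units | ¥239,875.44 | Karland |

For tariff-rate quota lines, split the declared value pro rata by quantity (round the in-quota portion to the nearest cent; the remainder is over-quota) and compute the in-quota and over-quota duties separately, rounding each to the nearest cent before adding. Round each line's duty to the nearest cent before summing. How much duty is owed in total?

Line 1 (51.50, Drenoria, 1,761 liters, ¥344,134.62):
Base rate for 51.50 is ¥0.81/liter.
Duty = 1,761 × ¥0.81 = ¥1,426.41.
Line 2 (42.09, Fenay, 6,861 kg, ¥441,162.30):
Code 42.09 is under a tariff-rate quota (threshold 4,667 kg). In-quota: 4,667 kg at 3.5%; over-quota: 2,194 kg at 15.5%.
Pro-rata value split: in-quota = ¥441,162.30 × 4,667/6,861 = ¥300,088.10; over-quota = ¥441,162.30 − ¥300,088.10 = ¥141,074.20.
In-quota duty = ¥300,088.10 × 3.5% = ¥10,503.08. Over-quota duty = ¥141,074.20 × 15.5% = ¥21,866.50.
Line duty = ¥10,503.08 + ¥21,866.50 = ¥32,369.58.
Line 3 (88.64, Karland, 2,072 units, ¥239,875.44):
Base rate for 88.64 is 19%.
88.64 has an FTA preferential rate, but origin Karland is not Corena; base rate stands.
Additional duty on 88.64 from Karland: +10.9%. Applied ad valorem rate: 19% + 10.9% = 29.9%.
Duty = ¥239,875.44 × 29.9% = ¥71,722.76.
Total = ¥1,426.41 + ¥32,369.58 + ¥71,722.76 = ¥105,518.75.

¥105,518.75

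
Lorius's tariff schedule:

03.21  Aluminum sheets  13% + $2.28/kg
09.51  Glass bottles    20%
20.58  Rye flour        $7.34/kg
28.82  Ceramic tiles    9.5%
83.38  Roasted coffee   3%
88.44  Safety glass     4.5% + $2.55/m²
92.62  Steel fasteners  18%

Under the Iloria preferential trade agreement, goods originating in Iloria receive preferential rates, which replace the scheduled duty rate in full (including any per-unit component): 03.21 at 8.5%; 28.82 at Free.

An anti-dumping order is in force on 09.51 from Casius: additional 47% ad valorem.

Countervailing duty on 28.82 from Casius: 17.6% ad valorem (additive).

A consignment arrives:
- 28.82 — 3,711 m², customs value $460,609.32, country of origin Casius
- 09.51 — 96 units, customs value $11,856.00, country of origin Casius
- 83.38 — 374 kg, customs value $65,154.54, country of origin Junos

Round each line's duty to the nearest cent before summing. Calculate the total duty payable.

$134,723.29

Line 1 (28.82, Casius, 3,711 m², $460,609.32):
Base rate for 28.82 is 9.5%.
28.82 has an FTA preferential rate, but origin Casius is not Iloria; base rate stands.
Additional duty on 28.82 from Casius: +17.6%. Applied ad valorem rate: 9.5% + 17.6% = 27.1%.
Duty = $460,609.32 × 27.1% = $124,825.13.
Line 2 (09.51, Casius, 96 units, $11,856.00):
Base rate for 09.51 is 20%.
Additional duty on 09.51 from Casius: +47%. Applied ad valorem rate: 20% + 47% = 67%.
Duty = $11,856.00 × 67% = $7,943.52.
Line 3 (83.38, Junos, 374 kg, $65,154.54):
Base rate for 83.38 is 3%.
Duty = $65,154.54 × 3% = $1,954.64.
Total = $124,825.13 + $7,943.52 + $1,954.64 = $134,723.29.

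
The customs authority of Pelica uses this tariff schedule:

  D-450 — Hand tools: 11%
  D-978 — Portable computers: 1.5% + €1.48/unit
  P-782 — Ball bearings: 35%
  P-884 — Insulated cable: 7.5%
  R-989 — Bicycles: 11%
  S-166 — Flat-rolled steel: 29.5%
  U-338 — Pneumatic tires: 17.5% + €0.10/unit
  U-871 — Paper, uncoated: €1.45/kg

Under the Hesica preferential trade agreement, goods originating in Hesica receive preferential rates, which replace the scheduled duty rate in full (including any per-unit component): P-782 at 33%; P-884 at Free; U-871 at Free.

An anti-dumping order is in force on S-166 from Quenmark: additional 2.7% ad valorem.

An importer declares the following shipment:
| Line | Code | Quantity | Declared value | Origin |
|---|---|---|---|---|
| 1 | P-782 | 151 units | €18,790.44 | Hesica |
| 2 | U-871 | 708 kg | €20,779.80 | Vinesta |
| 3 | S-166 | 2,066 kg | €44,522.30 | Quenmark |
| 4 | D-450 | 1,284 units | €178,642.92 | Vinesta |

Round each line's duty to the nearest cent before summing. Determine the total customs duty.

Line 1 (P-782, Hesica, 151 units, €18,790.44):
Base rate for P-782 is 35%.
Origin Hesica qualifies under the Pelica–Hesica agreement and P-782 is covered: preferential rate 33% applies instead.
Duty = €18,790.44 × 33% = €6,200.85.
Line 2 (U-871, Vinesta, 708 kg, €20,779.80):
Base rate for U-871 is €1.45/kg.
U-871 has an FTA preferential rate, but origin Vinesta is not Hesica; base rate stands.
Duty = 708 × €1.45 = €1,026.60.
Line 3 (S-166, Quenmark, 2,066 kg, €44,522.30):
Base rate for S-166 is 29.5%.
Additional duty on S-166 from Quenmark: +2.7%. Applied ad valorem rate: 29.5% + 2.7% = 32.2%.
Duty = €44,522.30 × 32.2% = €14,336.18.
Line 4 (D-450, Vinesta, 1,284 units, €178,642.92):
Base rate for D-450 is 11%.
Duty = €178,642.92 × 11% = €19,650.72.
Total = €6,200.85 + €1,026.60 + €14,336.18 + €19,650.72 = €41,214.35.

€41,214.35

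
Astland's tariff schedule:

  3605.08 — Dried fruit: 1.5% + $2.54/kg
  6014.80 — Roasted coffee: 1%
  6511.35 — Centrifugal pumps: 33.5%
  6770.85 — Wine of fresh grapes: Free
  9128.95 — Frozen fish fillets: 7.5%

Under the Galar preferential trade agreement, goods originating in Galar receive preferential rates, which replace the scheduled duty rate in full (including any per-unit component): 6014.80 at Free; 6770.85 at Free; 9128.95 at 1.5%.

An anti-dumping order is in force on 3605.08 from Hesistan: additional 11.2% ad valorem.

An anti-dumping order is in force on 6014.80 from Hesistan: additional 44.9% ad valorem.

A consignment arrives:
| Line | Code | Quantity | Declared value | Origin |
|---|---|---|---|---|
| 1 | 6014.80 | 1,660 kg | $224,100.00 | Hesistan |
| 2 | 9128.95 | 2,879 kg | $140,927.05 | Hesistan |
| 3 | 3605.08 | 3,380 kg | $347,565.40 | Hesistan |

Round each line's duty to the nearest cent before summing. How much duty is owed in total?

$166,157.44

Line 1 (6014.80, Hesistan, 1,660 kg, $224,100.00):
Base rate for 6014.80 is 1%.
6014.80 has an FTA preferential rate, but origin Hesistan is not Galar; base rate stands.
Additional duty on 6014.80 from Hesistan: +44.9%. Applied ad valorem rate: 1% + 44.9% = 45.9%.
Duty = $224,100.00 × 45.9% = $102,861.90.
Line 2 (9128.95, Hesistan, 2,879 kg, $140,927.05):
Base rate for 9128.95 is 7.5%.
9128.95 has an FTA preferential rate, but origin Hesistan is not Galar; base rate stands.
Duty = $140,927.05 × 7.5% = $10,569.53.
Line 3 (3605.08, Hesistan, 3,380 kg, $347,565.40):
Base rate for 3605.08 is 1.5% + $2.54/kg.
Additional duty on 3605.08 from Hesistan: +11.2%. Applied ad valorem rate: 1.5% + 11.2% = 12.7%.
Duty = $347,565.40 × 12.7% + 3,380 × $2.54 = $52,726.01.
Total = $102,861.90 + $10,569.53 + $52,726.01 = $166,157.44.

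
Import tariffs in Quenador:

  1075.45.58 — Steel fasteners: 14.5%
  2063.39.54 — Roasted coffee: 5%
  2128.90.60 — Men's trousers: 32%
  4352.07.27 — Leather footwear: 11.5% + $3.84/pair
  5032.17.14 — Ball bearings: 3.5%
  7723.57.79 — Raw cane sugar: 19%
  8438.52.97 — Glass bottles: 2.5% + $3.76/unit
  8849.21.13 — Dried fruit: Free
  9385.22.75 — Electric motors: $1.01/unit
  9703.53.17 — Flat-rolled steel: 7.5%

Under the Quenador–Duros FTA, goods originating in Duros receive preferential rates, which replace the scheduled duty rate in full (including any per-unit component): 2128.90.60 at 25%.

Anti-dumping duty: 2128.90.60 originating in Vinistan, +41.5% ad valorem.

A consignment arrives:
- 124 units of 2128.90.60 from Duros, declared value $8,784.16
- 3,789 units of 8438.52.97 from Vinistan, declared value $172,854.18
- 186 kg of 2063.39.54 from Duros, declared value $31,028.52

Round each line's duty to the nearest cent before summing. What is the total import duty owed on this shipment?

$22,315.46

Line 1 (2128.90.60, Duros, 124 units, $8,784.16):
Base rate for 2128.90.60 is 32%.
Origin Duros qualifies under the Quenador–Duros agreement and 2128.90.60 is covered: preferential rate 25% applies instead.
The additional-duty order on 2128.90.60 targets Vinistan, not Duros; it does not apply.
Duty = $8,784.16 × 25% = $2,196.04.
Line 2 (8438.52.97, Vinistan, 3,789 units, $172,854.18):
Base rate for 8438.52.97 is 2.5% + $3.76/unit.
Duty = $172,854.18 × 2.5% + 3,789 × $3.76 = $18,567.99.
Line 3 (2063.39.54, Duros, 186 kg, $31,028.52):
Base rate for 2063.39.54 is 5%.
Origin Duros is the FTA partner but 2063.39.54 is not on the preference list; base rate stands.
Duty = $31,028.52 × 5% = $1,551.43.
Total = $2,196.04 + $18,567.99 + $1,551.43 = $22,315.46.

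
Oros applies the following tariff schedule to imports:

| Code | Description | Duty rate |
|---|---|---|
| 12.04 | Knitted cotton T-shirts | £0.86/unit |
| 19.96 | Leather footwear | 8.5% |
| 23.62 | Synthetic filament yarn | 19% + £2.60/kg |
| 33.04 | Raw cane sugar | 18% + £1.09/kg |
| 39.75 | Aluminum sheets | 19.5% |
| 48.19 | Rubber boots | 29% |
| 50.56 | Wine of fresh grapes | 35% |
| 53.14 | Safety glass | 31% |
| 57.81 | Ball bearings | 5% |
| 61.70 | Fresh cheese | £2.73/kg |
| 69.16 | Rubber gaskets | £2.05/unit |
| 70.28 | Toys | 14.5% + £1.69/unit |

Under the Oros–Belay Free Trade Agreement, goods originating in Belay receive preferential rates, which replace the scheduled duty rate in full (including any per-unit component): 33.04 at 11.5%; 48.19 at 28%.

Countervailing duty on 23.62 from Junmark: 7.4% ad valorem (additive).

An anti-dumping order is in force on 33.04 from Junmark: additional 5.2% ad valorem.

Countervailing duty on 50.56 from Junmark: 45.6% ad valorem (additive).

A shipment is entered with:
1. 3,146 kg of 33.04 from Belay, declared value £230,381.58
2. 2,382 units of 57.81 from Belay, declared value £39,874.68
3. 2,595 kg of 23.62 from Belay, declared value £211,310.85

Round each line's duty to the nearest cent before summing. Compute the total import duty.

Line 1 (33.04, Belay, 3,146 kg, £230,381.58):
Base rate for 33.04 is 18% + £1.09/kg.
Origin Belay qualifies under the Oros–Belay agreement and 33.04 is covered: preferential rate 11.5% applies instead.
The additional-duty order on 33.04 targets Junmark, not Belay; it does not apply.
Duty = £230,381.58 × 11.5% = £26,493.88.
Line 2 (57.81, Belay, 2,382 units, £39,874.68):
Base rate for 57.81 is 5%.
Origin Belay is the FTA partner but 57.81 is not on the preference list; base rate stands.
Duty = £39,874.68 × 5% = £1,993.73.
Line 3 (23.62, Belay, 2,595 kg, £211,310.85):
Base rate for 23.62 is 19% + £2.60/kg.
Origin Belay is the FTA partner but 23.62 is not on the preference list; base rate stands.
The additional-duty order on 23.62 targets Junmark, not Belay; it does not apply.
Duty = £211,310.85 × 19% + 2,595 × £2.60 = £46,896.06.
Total = £26,493.88 + £1,993.73 + £46,896.06 = £75,383.67.

£75,383.67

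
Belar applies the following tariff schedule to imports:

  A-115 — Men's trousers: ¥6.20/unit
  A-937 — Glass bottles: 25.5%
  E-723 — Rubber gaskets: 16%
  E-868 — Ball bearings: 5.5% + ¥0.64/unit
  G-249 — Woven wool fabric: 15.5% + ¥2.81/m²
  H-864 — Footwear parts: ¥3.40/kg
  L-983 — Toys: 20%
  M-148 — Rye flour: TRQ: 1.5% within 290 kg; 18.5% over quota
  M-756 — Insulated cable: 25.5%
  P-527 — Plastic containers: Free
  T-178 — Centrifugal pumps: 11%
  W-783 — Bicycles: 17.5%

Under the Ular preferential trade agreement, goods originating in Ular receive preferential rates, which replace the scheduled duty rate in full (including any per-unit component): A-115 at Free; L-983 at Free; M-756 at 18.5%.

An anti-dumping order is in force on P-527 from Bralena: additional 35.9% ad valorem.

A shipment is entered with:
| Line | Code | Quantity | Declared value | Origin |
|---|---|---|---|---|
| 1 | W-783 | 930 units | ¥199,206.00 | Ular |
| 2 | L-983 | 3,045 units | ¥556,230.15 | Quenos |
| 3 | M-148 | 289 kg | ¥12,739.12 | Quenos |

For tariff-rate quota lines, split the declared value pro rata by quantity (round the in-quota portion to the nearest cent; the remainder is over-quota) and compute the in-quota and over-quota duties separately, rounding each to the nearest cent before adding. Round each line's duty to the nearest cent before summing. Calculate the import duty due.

Line 1 (W-783, Ular, 930 units, ¥199,206.00):
Base rate for W-783 is 17.5%.
Origin Ular is the FTA partner but W-783 is not on the preference list; base rate stands.
Duty = ¥199,206.00 × 17.5% = ¥34,861.05.
Line 2 (L-983, Quenos, 3,045 units, ¥556,230.15):
Base rate for L-983 is 20%.
L-983 has an FTA preferential rate, but origin Quenos is not Ular; base rate stands.
Duty = ¥556,230.15 × 20% = ¥111,246.03.
Line 3 (M-148, Quenos, 289 kg, ¥12,739.12):
Code M-148 is under a tariff-rate quota (threshold 290 kg). Quantity 289 kg is within the quota, so the in-quota rate 1.5% applies to the full value.
Duty = ¥12,739.12 × 1.5% = ¥191.09.
Total = ¥34,861.05 + ¥111,246.03 + ¥191.09 = ¥146,298.17.

¥146,298.17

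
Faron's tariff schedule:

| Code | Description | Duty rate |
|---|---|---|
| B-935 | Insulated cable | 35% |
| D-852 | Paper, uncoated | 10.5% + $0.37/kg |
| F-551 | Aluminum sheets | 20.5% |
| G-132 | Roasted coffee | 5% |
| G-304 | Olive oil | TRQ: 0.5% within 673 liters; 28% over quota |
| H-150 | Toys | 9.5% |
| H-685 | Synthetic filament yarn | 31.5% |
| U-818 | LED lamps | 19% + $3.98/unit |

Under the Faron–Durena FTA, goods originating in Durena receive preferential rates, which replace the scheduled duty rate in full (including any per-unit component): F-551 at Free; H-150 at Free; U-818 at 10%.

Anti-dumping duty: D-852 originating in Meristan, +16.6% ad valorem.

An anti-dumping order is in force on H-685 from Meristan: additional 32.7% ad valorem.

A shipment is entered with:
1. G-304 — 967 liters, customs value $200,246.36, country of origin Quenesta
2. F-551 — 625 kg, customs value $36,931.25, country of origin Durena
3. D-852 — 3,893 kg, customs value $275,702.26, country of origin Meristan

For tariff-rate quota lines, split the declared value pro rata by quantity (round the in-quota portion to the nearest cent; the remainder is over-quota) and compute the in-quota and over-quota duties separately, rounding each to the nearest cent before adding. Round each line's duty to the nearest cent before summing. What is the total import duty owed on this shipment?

$93,899.37

Line 1 (G-304, Quenesta, 967 liters, $200,246.36):
Code G-304 is under a tariff-rate quota (threshold 673 liters). In-quota: 673 liters at 0.5%; over-quota: 294 liters at 28%.
Pro-rata value split: in-quota = $200,246.36 × 673/967 = $139,364.84; over-quota = $200,246.36 − $139,364.84 = $60,881.52.
In-quota duty = $139,364.84 × 0.5% = $696.82. Over-quota duty = $60,881.52 × 28% = $17,046.83.
Line duty = $696.82 + $17,046.83 = $17,743.65.
Line 2 (F-551, Durena, 625 kg, $36,931.25):
Base rate for F-551 is 20.5%.
Origin Durena qualifies under the Faron–Durena agreement and F-551 is covered: preferential rate Free applies instead.
Duty = $36,931.25 × 0% = $0.00.
Line 3 (D-852, Meristan, 3,893 kg, $275,702.26):
Base rate for D-852 is 10.5% + $0.37/kg.
Additional duty on D-852 from Meristan: +16.6%. Applied ad valorem rate: 10.5% + 16.6% = 27.1%.
Duty = $275,702.26 × 27.1% + 3,893 × $0.37 = $76,155.72.
Total = $17,743.65 + $0.00 + $76,155.72 = $93,899.37.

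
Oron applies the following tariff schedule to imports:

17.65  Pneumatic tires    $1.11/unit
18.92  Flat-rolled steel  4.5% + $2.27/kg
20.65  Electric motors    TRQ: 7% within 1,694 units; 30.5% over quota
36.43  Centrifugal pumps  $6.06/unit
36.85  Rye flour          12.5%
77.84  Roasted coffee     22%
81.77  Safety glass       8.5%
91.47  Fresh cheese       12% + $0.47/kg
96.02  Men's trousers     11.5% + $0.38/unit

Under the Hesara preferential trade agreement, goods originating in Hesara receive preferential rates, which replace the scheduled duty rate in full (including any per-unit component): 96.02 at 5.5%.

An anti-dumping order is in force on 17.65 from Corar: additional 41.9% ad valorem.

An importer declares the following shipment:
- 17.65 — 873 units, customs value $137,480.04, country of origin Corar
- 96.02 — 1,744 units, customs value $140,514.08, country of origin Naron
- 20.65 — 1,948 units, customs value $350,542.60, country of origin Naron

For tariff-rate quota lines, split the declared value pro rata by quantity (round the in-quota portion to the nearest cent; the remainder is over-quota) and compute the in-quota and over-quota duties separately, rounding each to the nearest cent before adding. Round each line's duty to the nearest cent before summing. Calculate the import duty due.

$110,674.21

Line 1 (17.65, Corar, 873 units, $137,480.04):
Base rate for 17.65 is $1.11/unit.
Additional duty on 17.65 from Corar: +41.9% ad valorem. Applied ad valorem rate = 41.9%.
Duty = $137,480.04 × 41.9% + 873 × $1.11 = $58,573.17.
Line 2 (96.02, Naron, 1,744 units, $140,514.08):
Base rate for 96.02 is 11.5% + $0.38/unit.
96.02 has an FTA preferential rate, but origin Naron is not Hesara; base rate stands.
Duty = $140,514.08 × 11.5% + 1,744 × $0.38 = $16,821.84.
Line 3 (20.65, Naron, 1,948 units, $350,542.60):
Code 20.65 is under a tariff-rate quota (threshold 1,694 units). In-quota: 1,694 units at 7%; over-quota: 254 units at 30.5%.
Pro-rata value split: in-quota = $350,542.60 × 1,694/1,948 = $304,835.30; over-quota = $350,542.60 − $304,835.30 = $45,707.30.
In-quota duty = $304,835.30 × 7% = $21,338.47. Over-quota duty = $45,707.30 × 30.5% = $13,940.73.
Line duty = $21,338.47 + $13,940.73 = $35,279.20.
Total = $58,573.17 + $16,821.84 + $35,279.20 = $110,674.21.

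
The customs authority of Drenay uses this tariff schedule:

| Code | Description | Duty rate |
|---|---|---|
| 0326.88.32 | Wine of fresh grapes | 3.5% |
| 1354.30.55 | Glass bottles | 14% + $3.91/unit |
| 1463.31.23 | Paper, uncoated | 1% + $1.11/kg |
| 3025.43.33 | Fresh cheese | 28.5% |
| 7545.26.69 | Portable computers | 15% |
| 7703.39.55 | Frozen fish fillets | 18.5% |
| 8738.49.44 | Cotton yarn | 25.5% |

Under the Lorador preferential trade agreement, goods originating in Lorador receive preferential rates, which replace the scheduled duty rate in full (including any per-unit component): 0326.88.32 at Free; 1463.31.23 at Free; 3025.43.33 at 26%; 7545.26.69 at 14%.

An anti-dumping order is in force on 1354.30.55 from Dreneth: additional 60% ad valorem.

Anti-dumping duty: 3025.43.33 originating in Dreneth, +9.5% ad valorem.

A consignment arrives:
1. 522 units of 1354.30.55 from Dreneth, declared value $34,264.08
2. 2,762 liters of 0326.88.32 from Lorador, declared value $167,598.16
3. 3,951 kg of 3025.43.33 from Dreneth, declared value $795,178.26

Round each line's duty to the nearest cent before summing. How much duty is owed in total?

Line 1 (1354.30.55, Dreneth, 522 units, $34,264.08):
Base rate for 1354.30.55 is 14% + $3.91/unit.
Additional duty on 1354.30.55 from Dreneth: +60%. Applied ad valorem rate: 14% + 60% = 74%.
Duty = $34,264.08 × 74% + 522 × $3.91 = $27,396.44.
Line 2 (0326.88.32, Lorador, 2,762 liters, $167,598.16):
Base rate for 0326.88.32 is 3.5%.
Origin Lorador qualifies under the Drenay–Lorador agreement and 0326.88.32 is covered: preferential rate Free applies instead.
Duty = $167,598.16 × 0% = $0.00.
Line 3 (3025.43.33, Dreneth, 3,951 kg, $795,178.26):
Base rate for 3025.43.33 is 28.5%.
3025.43.33 has an FTA preferential rate, but origin Dreneth is not Lorador; base rate stands.
Additional duty on 3025.43.33 from Dreneth: +9.5%. Applied ad valorem rate: 28.5% + 9.5% = 38%.
Duty = $795,178.26 × 38% = $302,167.74.
Total = $27,396.44 + $0.00 + $302,167.74 = $329,564.18.

$329,564.18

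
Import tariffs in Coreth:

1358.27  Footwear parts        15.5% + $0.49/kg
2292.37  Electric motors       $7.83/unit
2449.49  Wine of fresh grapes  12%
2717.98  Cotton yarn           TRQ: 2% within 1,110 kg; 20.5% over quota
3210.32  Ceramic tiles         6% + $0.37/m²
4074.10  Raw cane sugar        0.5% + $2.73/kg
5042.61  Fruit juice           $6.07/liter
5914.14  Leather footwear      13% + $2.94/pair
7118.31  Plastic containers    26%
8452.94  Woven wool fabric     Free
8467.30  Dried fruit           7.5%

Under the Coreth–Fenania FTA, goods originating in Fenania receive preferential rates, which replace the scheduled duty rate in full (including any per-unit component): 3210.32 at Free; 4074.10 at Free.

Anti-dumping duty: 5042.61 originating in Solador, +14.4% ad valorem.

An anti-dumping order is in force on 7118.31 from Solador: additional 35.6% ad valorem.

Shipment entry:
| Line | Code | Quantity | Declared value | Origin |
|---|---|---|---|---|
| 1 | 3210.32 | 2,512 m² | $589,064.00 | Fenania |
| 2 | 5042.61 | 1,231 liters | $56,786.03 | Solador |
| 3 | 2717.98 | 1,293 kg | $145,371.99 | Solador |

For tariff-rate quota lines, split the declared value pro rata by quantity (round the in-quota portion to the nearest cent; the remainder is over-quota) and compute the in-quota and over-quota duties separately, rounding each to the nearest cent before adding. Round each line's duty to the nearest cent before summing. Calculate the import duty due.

$22,363.12

Line 1 (3210.32, Fenania, 2,512 m², $589,064.00):
Base rate for 3210.32 is 6% + $0.37/m².
Origin Fenania qualifies under the Coreth–Fenania agreement and 3210.32 is covered: preferential rate Free applies instead.
Duty = $589,064.00 × 0% = $0.00.
Line 2 (5042.61, Solador, 1,231 liters, $56,786.03):
Base rate for 5042.61 is $6.07/liter.
Additional duty on 5042.61 from Solador: +14.4% ad valorem. Applied ad valorem rate = 14.4%.
Duty = $56,786.03 × 14.4% + 1,231 × $6.07 = $15,649.36.
Line 3 (2717.98, Solador, 1,293 kg, $145,371.99):
Code 2717.98 is under a tariff-rate quota (threshold 1,110 kg). In-quota: 1,110 kg at 2%; over-quota: 183 kg at 20.5%.
Pro-rata value split: in-quota = $145,371.99 × 1,110/1,293 = $124,797.30; over-quota = $145,371.99 − $124,797.30 = $20,574.69.
In-quota duty = $124,797.30 × 2% = $2,495.95. Over-quota duty = $20,574.69 × 20.5% = $4,217.81.
Line duty = $2,495.95 + $4,217.81 = $6,713.76.
Total = $0.00 + $15,649.36 + $6,713.76 = $22,363.12.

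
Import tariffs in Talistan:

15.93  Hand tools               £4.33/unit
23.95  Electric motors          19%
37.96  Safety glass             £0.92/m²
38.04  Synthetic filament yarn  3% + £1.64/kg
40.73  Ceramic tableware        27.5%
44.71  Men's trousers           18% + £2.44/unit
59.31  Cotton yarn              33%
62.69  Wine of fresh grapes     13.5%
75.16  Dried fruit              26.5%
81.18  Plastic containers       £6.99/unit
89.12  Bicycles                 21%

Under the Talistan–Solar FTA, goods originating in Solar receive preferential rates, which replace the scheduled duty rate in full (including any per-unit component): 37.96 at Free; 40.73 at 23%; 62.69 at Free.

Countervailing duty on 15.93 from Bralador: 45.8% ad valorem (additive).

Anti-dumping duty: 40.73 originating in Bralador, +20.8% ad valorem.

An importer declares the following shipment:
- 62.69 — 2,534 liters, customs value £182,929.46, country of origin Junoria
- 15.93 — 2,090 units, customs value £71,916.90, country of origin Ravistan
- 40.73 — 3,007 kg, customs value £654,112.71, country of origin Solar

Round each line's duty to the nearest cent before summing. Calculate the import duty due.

Line 1 (62.69, Junoria, 2,534 liters, £182,929.46):
Base rate for 62.69 is 13.5%.
62.69 has an FTA preferential rate, but origin Junoria is not Solar; base rate stands.
Duty = £182,929.46 × 13.5% = £24,695.48.
Line 2 (15.93, Ravistan, 2,090 units, £71,916.90):
Base rate for 15.93 is £4.33/unit.
The additional-duty order on 15.93 targets Bralador, not Ravistan; it does not apply.
Duty = 2,090 × £4.33 = £9,049.70.
Line 3 (40.73, Solar, 3,007 kg, £654,112.71):
Base rate for 40.73 is 27.5%.
Origin Solar qualifies under the Talistan–Solar agreement and 40.73 is covered: preferential rate 23% applies instead.
The additional-duty order on 40.73 targets Bralador, not Solar; it does not apply.
Duty = £654,112.71 × 23% = £150,445.92.
Total = £24,695.48 + £9,049.70 + £150,445.92 = £184,191.10.

£184,191.10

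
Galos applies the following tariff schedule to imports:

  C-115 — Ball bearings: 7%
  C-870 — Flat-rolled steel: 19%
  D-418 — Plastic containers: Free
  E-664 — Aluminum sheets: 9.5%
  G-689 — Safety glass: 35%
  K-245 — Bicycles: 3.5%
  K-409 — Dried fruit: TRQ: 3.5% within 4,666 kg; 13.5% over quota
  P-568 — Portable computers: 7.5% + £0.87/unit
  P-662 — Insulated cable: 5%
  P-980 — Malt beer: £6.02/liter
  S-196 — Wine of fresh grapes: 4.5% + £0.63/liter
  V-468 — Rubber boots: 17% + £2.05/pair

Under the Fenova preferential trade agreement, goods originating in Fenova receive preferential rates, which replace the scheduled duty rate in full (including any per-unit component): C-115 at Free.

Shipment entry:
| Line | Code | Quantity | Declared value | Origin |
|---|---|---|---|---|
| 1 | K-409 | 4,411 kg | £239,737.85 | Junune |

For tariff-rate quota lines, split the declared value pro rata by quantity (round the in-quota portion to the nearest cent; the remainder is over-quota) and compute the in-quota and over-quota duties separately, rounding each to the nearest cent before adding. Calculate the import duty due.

£8,390.82

Line 1 (K-409, Junune, 4,411 kg, £239,737.85):
Code K-409 is under a tariff-rate quota (threshold 4,666 kg). Quantity 4,411 kg is within the quota, so the in-quota rate 3.5% applies to the full value.
Duty = £239,737.85 × 3.5% = £8,390.82.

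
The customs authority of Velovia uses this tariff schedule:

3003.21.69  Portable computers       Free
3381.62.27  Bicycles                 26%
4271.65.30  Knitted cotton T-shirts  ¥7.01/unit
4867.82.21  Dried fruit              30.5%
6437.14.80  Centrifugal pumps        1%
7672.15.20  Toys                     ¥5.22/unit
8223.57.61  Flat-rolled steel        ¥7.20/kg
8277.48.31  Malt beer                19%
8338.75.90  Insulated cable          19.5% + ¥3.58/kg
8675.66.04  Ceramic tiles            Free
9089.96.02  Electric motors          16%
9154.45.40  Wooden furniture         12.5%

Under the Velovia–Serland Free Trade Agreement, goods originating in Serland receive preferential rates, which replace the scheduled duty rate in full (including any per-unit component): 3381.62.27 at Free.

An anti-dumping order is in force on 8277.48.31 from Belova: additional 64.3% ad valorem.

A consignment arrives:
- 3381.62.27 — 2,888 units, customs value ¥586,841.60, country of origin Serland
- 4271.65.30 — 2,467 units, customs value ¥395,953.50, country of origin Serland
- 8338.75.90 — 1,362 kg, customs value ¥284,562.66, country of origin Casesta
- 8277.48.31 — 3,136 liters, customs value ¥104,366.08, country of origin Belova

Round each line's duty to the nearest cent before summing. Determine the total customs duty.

¥164,596.29

Line 1 (3381.62.27, Serland, 2,888 units, ¥586,841.60):
Base rate for 3381.62.27 is 26%.
Origin Serland qualifies under the Velovia–Serland agreement and 3381.62.27 is covered: preferential rate Free applies instead.
Duty = ¥586,841.60 × 0% = ¥0.00.
Line 2 (4271.65.30, Serland, 2,467 units, ¥395,953.50):
Base rate for 4271.65.30 is ¥7.01/unit.
Origin Serland is the FTA partner but 4271.65.30 is not on the preference list; base rate stands.
Duty = 2,467 × ¥7.01 = ¥17,293.67.
Line 3 (8338.75.90, Casesta, 1,362 kg, ¥284,562.66):
Base rate for 8338.75.90 is 19.5% + ¥3.58/kg.
Duty = ¥284,562.66 × 19.5% + 1,362 × ¥3.58 = ¥60,365.68.
Line 4 (8277.48.31, Belova, 3,136 liters, ¥104,366.08):
Base rate for 8277.48.31 is 19%.
Additional duty on 8277.48.31 from Belova: +64.3%. Applied ad valorem rate: 19% + 64.3% = 83.3%.
Duty = ¥104,366.08 × 83.3% = ¥86,936.94.
Total = ¥0.00 + ¥17,293.67 + ¥60,365.68 + ¥86,936.94 = ¥164,596.29.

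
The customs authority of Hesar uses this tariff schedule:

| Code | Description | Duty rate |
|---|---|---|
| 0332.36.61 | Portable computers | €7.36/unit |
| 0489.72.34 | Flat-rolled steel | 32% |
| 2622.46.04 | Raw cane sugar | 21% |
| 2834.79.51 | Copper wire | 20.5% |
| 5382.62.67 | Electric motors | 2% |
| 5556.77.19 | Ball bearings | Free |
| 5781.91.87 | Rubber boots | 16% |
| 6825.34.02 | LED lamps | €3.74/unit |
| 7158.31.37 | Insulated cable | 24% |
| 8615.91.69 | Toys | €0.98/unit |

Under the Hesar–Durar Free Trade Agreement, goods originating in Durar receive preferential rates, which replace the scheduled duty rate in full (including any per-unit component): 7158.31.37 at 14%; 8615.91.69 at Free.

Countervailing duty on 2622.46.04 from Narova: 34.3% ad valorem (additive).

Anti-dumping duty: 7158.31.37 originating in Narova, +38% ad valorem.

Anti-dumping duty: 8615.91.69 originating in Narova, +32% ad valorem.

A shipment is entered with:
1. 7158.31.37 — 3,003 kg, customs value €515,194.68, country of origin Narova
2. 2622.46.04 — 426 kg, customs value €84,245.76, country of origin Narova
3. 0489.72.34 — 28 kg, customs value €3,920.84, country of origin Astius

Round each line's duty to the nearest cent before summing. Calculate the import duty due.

€367,263.28

Line 1 (7158.31.37, Narova, 3,003 kg, €515,194.68):
Base rate for 7158.31.37 is 24%.
7158.31.37 has an FTA preferential rate, but origin Narova is not Durar; base rate stands.
Additional duty on 7158.31.37 from Narova: +38%. Applied ad valorem rate: 24% + 38% = 62%.
Duty = €515,194.68 × 62% = €319,420.70.
Line 2 (2622.46.04, Narova, 426 kg, €84,245.76):
Base rate for 2622.46.04 is 21%.
Additional duty on 2622.46.04 from Narova: +34.3%. Applied ad valorem rate: 21% + 34.3% = 55.3%.
Duty = €84,245.76 × 55.3% = €46,587.91.
Line 3 (0489.72.34, Astius, 28 kg, €3,920.84):
Base rate for 0489.72.34 is 32%.
Duty = €3,920.84 × 32% = €1,254.67.
Total = €319,420.70 + €46,587.91 + €1,254.67 = €367,263.28.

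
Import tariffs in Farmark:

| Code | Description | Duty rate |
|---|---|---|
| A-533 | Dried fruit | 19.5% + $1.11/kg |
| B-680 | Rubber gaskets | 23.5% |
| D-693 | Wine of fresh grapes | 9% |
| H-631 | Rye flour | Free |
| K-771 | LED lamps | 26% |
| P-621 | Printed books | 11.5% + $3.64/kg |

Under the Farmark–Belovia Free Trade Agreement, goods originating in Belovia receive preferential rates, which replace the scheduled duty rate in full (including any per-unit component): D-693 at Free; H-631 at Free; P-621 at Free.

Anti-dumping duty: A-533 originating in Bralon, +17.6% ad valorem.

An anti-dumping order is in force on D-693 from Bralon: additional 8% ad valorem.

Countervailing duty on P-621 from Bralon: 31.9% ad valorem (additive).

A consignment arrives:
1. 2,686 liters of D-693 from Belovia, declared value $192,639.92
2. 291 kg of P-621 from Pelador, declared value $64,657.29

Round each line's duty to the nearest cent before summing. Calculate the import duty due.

Line 1 (D-693, Belovia, 2,686 liters, $192,639.92):
Base rate for D-693 is 9%.
Origin Belovia qualifies under the Farmark–Belovia agreement and D-693 is covered: preferential rate Free applies instead.
The additional-duty order on D-693 targets Bralon, not Belovia; it does not apply.
Duty = $192,639.92 × 0% = $0.00.
Line 2 (P-621, Pelador, 291 kg, $64,657.29):
Base rate for P-621 is 11.5% + $3.64/kg.
P-621 has an FTA preferential rate, but origin Pelador is not Belovia; base rate stands.
The additional-duty order on P-621 targets Bralon, not Pelador; it does not apply.
Duty = $64,657.29 × 11.5% + 291 × $3.64 = $8,494.83.
Total = $0.00 + $8,494.83 = $8,494.83.

$8,494.83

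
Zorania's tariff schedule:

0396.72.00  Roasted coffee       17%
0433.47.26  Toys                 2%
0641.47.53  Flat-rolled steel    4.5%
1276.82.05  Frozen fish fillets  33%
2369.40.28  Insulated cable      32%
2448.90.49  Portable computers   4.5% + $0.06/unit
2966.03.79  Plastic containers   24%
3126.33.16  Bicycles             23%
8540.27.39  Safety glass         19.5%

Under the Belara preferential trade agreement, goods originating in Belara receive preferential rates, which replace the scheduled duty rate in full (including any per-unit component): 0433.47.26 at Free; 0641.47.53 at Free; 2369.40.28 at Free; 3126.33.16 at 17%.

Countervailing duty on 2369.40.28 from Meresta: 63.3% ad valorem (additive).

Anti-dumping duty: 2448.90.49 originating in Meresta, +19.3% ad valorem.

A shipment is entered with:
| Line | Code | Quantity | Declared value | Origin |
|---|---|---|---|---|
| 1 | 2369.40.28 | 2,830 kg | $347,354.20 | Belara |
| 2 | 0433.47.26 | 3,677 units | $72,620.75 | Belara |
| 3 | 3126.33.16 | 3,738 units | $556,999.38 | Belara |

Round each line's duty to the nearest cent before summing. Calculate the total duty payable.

Line 1 (2369.40.28, Belara, 2,830 kg, $347,354.20):
Base rate for 2369.40.28 is 32%.
Origin Belara qualifies under the Zorania–Belara agreement and 2369.40.28 is covered: preferential rate Free applies instead.
The additional-duty order on 2369.40.28 targets Meresta, not Belara; it does not apply.
Duty = $347,354.20 × 0% = $0.00.
Line 2 (0433.47.26, Belara, 3,677 units, $72,620.75):
Base rate for 0433.47.26 is 2%.
Origin Belara qualifies under the Zorania–Belara agreement and 0433.47.26 is covered: preferential rate Free applies instead.
Duty = $72,620.75 × 0% = $0.00.
Line 3 (3126.33.16, Belara, 3,738 units, $556,999.38):
Base rate for 3126.33.16 is 23%.
Origin Belara qualifies under the Zorania–Belara agreement and 3126.33.16 is covered: preferential rate 17% applies instead.
Duty = $556,999.38 × 17% = $94,689.89.
Total = $0.00 + $0.00 + $94,689.89 = $94,689.89.

$94,689.89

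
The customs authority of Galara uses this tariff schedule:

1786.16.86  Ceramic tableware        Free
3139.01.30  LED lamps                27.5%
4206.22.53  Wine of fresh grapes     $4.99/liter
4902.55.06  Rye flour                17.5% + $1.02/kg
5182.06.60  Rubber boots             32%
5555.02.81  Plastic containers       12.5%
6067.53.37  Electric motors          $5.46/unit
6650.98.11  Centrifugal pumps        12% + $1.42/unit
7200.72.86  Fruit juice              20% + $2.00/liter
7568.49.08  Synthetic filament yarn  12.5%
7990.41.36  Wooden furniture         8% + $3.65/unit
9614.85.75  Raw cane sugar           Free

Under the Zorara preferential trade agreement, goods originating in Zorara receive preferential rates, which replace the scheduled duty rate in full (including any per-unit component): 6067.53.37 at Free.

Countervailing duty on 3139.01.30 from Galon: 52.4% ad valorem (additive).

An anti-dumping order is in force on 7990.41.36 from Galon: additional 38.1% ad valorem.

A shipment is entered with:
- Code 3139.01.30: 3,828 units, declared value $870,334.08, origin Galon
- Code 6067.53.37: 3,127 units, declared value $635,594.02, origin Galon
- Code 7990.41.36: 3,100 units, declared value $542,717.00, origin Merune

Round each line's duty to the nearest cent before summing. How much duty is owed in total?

$767,202.71

Line 1 (3139.01.30, Galon, 3,828 units, $870,334.08):
Base rate for 3139.01.30 is 27.5%.
Additional duty on 3139.01.30 from Galon: +52.4%. Applied ad valorem rate: 27.5% + 52.4% = 79.9%.
Duty = $870,334.08 × 79.9% = $695,396.93.
Line 2 (6067.53.37, Galon, 3,127 units, $635,594.02):
Base rate for 6067.53.37 is $5.46/unit.
6067.53.37 has an FTA preferential rate, but origin Galon is not Zorara; base rate stands.
Duty = 3,127 × $5.46 = $17,073.42.
Line 3 (7990.41.36, Merune, 3,100 units, $542,717.00):
Base rate for 7990.41.36 is 8% + $3.65/unit.
The additional-duty order on 7990.41.36 targets Galon, not Merune; it does not apply.
Duty = $542,717.00 × 8% + 3,100 × $3.65 = $54,732.36.
Total = $695,396.93 + $17,073.42 + $54,732.36 = $767,202.71.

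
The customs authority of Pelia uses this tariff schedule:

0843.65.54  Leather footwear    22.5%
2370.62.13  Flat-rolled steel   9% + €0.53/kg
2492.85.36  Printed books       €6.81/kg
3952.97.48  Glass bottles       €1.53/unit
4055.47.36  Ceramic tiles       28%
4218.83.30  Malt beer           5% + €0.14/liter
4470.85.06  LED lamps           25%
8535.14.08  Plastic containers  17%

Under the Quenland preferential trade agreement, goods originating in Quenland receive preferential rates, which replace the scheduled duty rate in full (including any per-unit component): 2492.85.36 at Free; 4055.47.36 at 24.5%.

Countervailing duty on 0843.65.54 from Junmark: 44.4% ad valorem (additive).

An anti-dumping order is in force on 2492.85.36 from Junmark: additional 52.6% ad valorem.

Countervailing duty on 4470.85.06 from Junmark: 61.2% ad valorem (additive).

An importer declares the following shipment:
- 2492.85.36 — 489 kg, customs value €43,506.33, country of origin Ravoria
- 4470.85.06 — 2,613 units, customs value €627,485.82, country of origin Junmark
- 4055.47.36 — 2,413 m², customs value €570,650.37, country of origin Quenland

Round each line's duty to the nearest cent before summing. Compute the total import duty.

€684,032.21

Line 1 (2492.85.36, Ravoria, 489 kg, €43,506.33):
Base rate for 2492.85.36 is €6.81/kg.
2492.85.36 has an FTA preferential rate, but origin Ravoria is not Quenland; base rate stands.
The additional-duty order on 2492.85.36 targets Junmark, not Ravoria; it does not apply.
Duty = 489 × €6.81 = €3,330.09.
Line 2 (4470.85.06, Junmark, 2,613 units, €627,485.82):
Base rate for 4470.85.06 is 25%.
Additional duty on 4470.85.06 from Junmark: +61.2%. Applied ad valorem rate: 25% + 61.2% = 86.2%.
Duty = €627,485.82 × 86.2% = €540,892.78.
Line 3 (4055.47.36, Quenland, 2,413 m², €570,650.37):
Base rate for 4055.47.36 is 28%.
Origin Quenland qualifies under the Pelia–Quenland agreement and 4055.47.36 is covered: preferential rate 24.5% applies instead.
Duty = €570,650.37 × 24.5% = €139,809.34.
Total = €3,330.09 + €540,892.78 + €139,809.34 = €684,032.21.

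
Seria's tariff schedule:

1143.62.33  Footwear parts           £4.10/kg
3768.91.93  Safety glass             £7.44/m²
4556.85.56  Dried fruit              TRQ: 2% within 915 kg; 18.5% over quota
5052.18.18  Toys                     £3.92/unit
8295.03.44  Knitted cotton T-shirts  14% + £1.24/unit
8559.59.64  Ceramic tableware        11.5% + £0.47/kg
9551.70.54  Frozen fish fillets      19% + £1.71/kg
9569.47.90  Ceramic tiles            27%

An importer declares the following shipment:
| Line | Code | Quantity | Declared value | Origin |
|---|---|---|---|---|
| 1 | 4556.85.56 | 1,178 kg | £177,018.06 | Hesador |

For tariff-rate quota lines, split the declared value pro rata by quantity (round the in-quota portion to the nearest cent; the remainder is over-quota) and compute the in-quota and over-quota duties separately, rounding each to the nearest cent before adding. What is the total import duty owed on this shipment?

Line 1 (4556.85.56, Hesador, 1,178 kg, £177,018.06):
Code 4556.85.56 is under a tariff-rate quota (threshold 915 kg). In-quota: 915 kg at 2%; over-quota: 263 kg at 18.5%.
Pro-rata value split: in-quota = £177,018.06 × 915/1,178 = £137,497.05; over-quota = £177,018.06 − £137,497.05 = £39,521.01.
In-quota duty = £137,497.05 × 2% = £2,749.94. Over-quota duty = £39,521.01 × 18.5% = £7,311.39.
Line duty = £2,749.94 + £7,311.39 = £10,061.33.

£10,061.33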